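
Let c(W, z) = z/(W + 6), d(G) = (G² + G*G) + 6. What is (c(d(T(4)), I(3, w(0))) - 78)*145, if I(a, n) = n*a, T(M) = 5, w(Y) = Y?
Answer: -11310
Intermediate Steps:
I(a, n) = a*n
d(G) = 6 + 2*G² (d(G) = (G² + G²) + 6 = 2*G² + 6 = 6 + 2*G²)
c(W, z) = z/(6 + W)
(c(d(T(4)), I(3, w(0))) - 78)*145 = ((3*0)/(6 + (6 + 2*5²)) - 78)*145 = (0/(6 + (6 + 2*25)) - 78)*145 = (0/(6 + (6 + 50)) - 78)*145 = (0/(6 + 56) - 78)*145 = (0/62 - 78)*145 = (0*(1/62) - 78)*145 = (0 - 78)*145 = -78*145 = -11310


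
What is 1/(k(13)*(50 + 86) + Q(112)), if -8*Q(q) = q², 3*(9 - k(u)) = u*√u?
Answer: 387/4946336 - 663*√13/4946336 ≈ -0.00040504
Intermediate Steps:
k(u) = 9 - u^(3/2)/3 (k(u) = 9 - u*√u/3 = 9 - u^(3/2)/3)
Q(q) = -q²/8
1/(k(13)*(50 + 86) + Q(112)) = 1/((9 - 13*√13/3)*(50 + 86) - ⅛*112²) = 1/((9 - 13*√13/3)*136 - ⅛*12544) = 1/((9 - 13*√13/3)*136 - 1568) = 1/((1224 - 1768*√13/3) - 1568) = 1/(-344 - 1768*√13/3)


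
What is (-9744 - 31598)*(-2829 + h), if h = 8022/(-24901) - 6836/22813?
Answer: 9493383507320494/81152359 ≈ 1.1698e+8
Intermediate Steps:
h = -353229122/568066513 (h = 8022*(-1/24901) - 6836*1/22813 = -8022/24901 - 6836/22813 = -353229122/568066513 ≈ -0.62181)
(-9744 - 31598)*(-2829 + h) = (-9744 - 31598)*(-2829 - 353229122/568066513) = -41342*(-1607413394399/568066513) = 9493383507320494/81152359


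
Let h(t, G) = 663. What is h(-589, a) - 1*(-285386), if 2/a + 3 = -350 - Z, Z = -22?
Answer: 286049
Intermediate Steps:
a = -2/331 (a = 2/(-3 + (-350 - 1*(-22))) = 2/(-3 + (-350 + 22)) = 2/(-3 - 328) = 2/(-331) = 2*(-1/331) = -2/331 ≈ -0.0060423)
h(-589, a) - 1*(-285386) = 663 - 1*(-285386) = 663 + 285386 = 286049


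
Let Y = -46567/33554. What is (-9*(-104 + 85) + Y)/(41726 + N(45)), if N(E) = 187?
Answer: 5691167/1406348802 ≈ 0.0040468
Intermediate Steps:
Y = -46567/33554 (Y = -46567*1/33554 = -46567/33554 ≈ -1.3878)
(-9*(-104 + 85) + Y)/(41726 + N(45)) = (-9*(-104 + 85) - 46567/33554)/(41726 + 187) = (-9*(-19) - 46567/33554)/41913 = (171 - 46567/33554)*(1/41913) = (5691167/33554)*(1/41913) = 5691167/1406348802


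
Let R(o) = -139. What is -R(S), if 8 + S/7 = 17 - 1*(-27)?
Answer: 139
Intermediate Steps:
S = 252 (S = -56 + 7*(17 - 1*(-27)) = -56 + 7*(17 + 27) = -56 + 7*44 = -56 + 308 = 252)
-R(S) = -1*(-139) = 139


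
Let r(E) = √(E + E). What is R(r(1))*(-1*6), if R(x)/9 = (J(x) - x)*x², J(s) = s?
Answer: 0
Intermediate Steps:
r(E) = √2*√E (r(E) = √(2*E) = √2*√E)
R(x) = 0 (R(x) = 9*((x - x)*x²) = 9*(0*x²) = 9*0 = 0)
R(r(1))*(-1*6) = 0*(-1*6) = 0*(-6) = 0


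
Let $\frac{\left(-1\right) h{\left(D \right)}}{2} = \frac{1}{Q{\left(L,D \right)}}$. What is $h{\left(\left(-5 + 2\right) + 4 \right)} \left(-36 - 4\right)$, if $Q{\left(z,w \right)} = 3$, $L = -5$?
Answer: $\frac{80}{3} \approx 26.667$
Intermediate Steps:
$h{\left(D \right)} = - \frac{2}{3}$
$h{\left(\left(-5 + 2\right) + 4 \right)} \left(-36 - 4\right) = - \frac{2 \left(-36 - 4\right)}{3} = \left(- \frac{2}{3}\right) \left(-40\right) = \frac{80}{3}$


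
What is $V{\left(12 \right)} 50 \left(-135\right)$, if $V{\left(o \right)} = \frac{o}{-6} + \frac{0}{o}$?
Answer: $13500$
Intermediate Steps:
$V{\left(o \right)} = - \frac{o}{6}$ ($V{\left(o \right)} = o \left(- \frac{1}{6}\right) + 0 = - \frac{o}{6} + 0 = - \frac{o}{6}$)
$V{\left(12 \right)} 50 \left(-135\right) = \left(- \frac{1}{6}\right) 12 \cdot 50 \left(-135\right) = \left(-2\right) 50 \left(-135\right) = \left(-100\right) \left(-135\right) = 13500$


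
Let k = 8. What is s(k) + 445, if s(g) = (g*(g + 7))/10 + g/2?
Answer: 461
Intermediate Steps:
s(g) = g/2 + g*(7 + g)/10 (s(g) = (g*(7 + g))*(⅒) + g*(½) = g*(7 + g)/10 + g/2 = g/2 + g*(7 + g)/10)
s(k) + 445 = (⅒)*8*(12 + 8) + 445 = (⅒)*8*20 + 445 = 16 + 445 = 461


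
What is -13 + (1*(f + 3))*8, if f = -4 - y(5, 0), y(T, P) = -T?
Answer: 19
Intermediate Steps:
f = 1 (f = -4 - (-1)*5 = -4 - 1*(-5) = -4 + 5 = 1)
-13 + (1*(f + 3))*8 = -13 + (1*(1 + 3))*8 = -13 + (1*4)*8 = -13 + 4*8 = -13 + 32 = 19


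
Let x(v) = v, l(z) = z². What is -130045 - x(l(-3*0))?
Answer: -130045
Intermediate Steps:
-130045 - x(l(-3*0)) = -130045 - (-3*0)² = -130045 - 1*0² = -130045 - 1*0 = -130045 + 0 = -130045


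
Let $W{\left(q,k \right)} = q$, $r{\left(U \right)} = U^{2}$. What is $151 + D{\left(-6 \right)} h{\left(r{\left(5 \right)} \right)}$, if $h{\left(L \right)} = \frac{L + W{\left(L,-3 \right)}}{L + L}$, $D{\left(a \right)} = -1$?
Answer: $150$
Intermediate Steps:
$h{\left(L \right)} = 1$ ($h{\left(L \right)} = \frac{L + L}{L + L} = \frac{2 L}{2 L} = 2 L \frac{1}{2 L} = 1$)
$151 + D{\left(-6 \right)} h{\left(r{\left(5 \right)} \right)} = 151 - 1 = 150$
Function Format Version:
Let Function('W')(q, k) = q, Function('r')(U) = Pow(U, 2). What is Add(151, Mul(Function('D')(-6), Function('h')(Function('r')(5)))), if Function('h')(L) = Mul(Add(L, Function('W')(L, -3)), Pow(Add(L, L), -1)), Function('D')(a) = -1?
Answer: 150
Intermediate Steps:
Function('h')(L) = 1 (Function('h')(L) = Mul(Add(L, L), Pow(Add(L, L), -1)) = Mul(Mul(2, L), Pow(Mul(2, L), -1)) = Mul(Mul(2, L), Mul(Rational(1, 2), Pow(L, -1))) = 1)
Add(151, Mul(Function('D')(-6), Function('h')(Function('r')(5)))) = Add(151, Mul(-1, 1)) = Add(151, -1) = 150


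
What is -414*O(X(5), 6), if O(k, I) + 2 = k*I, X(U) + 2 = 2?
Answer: 828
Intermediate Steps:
X(U) = 0 (X(U) = -2 + 2 = 0)
O(k, I) = -2 + I*k (O(k, I) = -2 + k*I = -2 + I*k)
-414*O(X(5), 6) = -414*(-2 + 6*0) = -414*(-2 + 0) = -414*(-2) = 828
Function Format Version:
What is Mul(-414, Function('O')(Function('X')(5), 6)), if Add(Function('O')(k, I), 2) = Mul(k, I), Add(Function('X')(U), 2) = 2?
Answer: 828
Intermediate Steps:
Function('X')(U) = 0 (Function('X')(U) = Add(-2, 2) = 0)
Function('O')(k, I) = Add(-2, Mul(I, k)) (Function('O')(k, I) = Add(-2, Mul(k, I)) = Add(-2, Mul(I, k)))
Mul(-414, Function('O')(Function('X')(5), 6)) = Mul(-414, Add(-2, Mul(6, 0))) = Mul(-414, Add(-2, 0)) = Mul(-414, -2) = 828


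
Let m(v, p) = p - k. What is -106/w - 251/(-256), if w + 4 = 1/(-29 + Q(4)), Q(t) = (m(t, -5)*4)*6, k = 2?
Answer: 5543831/201984 ≈ 27.447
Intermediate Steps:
m(v, p) = -2 + p (m(v, p) = p - 1*2 = p - 2 = -2 + p)
Q(t) = -168 (Q(t) = ((-2 - 5)*4)*6 = -7*4*6 = -28*6 = -168)
w = -789/197 (w = -4 + 1/(-29 - 168) = -4 + 1/(-197) = -4 - 1/197 = -789/197 ≈ -4.0051)
-106/w - 251/(-256) = -106/(-789/197) - 251/(-256) = -106*(-197/789) - 251*(-1/256) = 20882/789 + 251/256 = 5543831/201984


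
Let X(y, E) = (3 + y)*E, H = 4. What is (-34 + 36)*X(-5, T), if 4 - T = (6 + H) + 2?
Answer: 32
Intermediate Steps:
T = -8 (T = 4 - ((6 + 4) + 2) = 4 - (10 + 2) = 4 - 1*12 = 4 - 12 = -8)
X(y, E) = E*(3 + y)
(-34 + 36)*X(-5, T) = (-34 + 36)*(-8*(3 - 5)) = 2*(-8*(-2)) = 2*16 = 32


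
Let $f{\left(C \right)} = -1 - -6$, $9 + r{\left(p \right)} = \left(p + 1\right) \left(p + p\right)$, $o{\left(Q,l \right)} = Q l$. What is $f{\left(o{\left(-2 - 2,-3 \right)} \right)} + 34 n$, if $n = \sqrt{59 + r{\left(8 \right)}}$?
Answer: $5 + 34 \sqrt{194} \approx 478.57$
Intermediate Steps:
$r{\left(p \right)} = -9 + 2 p \left(1 + p\right)$ ($r{\left(p \right)} = -9 + \left(p + 1\right) \left(p + p\right) = -9 + \left(1 + p\right) 2 p = -9 + 2 p \left(1 + p\right)$)
$f{\left(C \right)} = 5$ ($f{\left(C \right)} = -1 + 6 = 5$)
$n = \sqrt{194}$ ($n = \sqrt{59 + \left(-9 + 2 \cdot 8 + 2 \cdot 8^{2}\right)} = \sqrt{59 + \left(-9 + 16 + 2 \cdot 64\right)} = \sqrt{59 + \left(-9 + 16 + 128\right)} = \sqrt{59 + 135} = \sqrt{194} \approx 13.928$)
$f{\left(o{\left(-2 - 2,-3 \right)} \right)} + 34 n = 5 + 34 \sqrt{194}$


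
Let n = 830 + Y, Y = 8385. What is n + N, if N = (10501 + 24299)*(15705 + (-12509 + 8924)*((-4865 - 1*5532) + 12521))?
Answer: -264439448785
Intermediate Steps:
n = 9215 (n = 830 + 8385 = 9215)
N = -264439458000 (N = 34800*(15705 - 3585*((-4865 - 5532) + 12521)) = 34800*(15705 - 3585*(-10397 + 12521)) = 34800*(15705 - 3585*2124) = 34800*(15705 - 7614540) = 34800*(-7598835) = -264439458000)
n + N = 9215 - 264439458000 = -264439448785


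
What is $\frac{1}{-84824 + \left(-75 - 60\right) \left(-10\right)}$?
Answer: $- \frac{1}{83474} \approx -1.198 \cdot 10^{-5}$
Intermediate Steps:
$\frac{1}{-84824 + \left(-75 - 60\right) \left(-10\right)} = \frac{1}{-84824 - -1350} = \frac{1}{-84824 + 1350} = \frac{1}{-83474} = - \frac{1}{83474}$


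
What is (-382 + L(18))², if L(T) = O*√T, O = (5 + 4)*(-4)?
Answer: 169252 + 82512*√2 ≈ 2.8594e+5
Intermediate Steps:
O = -36 (O = 9*(-4) = -36)
L(T) = -36*√T
(-382 + L(18))² = (-382 - 108*√2)²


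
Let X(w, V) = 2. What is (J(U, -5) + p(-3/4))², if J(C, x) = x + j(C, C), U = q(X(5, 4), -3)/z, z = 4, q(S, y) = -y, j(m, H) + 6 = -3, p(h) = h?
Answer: 3481/16 ≈ 217.56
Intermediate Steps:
j(m, H) = -9 (j(m, H) = -6 - 3 = -9)
U = ¾ (U = -1*(-3)/4 = 3*(¼) = ¾ ≈ 0.75000)
J(C, x) = -9 + x (J(C, x) = x - 9 = -9 + x)
(J(U, -5) + p(-3/4))² = ((-9 - 5) - 3/4)² = (-14 - 3*¼)² = (-14 - ¾)² = (-59/4)² = 3481/16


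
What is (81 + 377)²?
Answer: 209764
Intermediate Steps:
(81 + 377)² = 458² = 209764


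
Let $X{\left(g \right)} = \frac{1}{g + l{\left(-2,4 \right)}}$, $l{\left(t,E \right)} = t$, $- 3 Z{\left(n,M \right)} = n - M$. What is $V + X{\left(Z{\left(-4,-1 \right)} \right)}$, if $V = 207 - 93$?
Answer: $113$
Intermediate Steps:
$Z{\left(n,M \right)} = - \frac{n}{3} + \frac{M}{3}$ ($Z{\left(n,M \right)} = - \frac{n - M}{3} = - \frac{n}{3} + \frac{M}{3}$)
$V = 114$ ($V = 207 - 93 = 114$)
$X{\left(g \right)} = \frac{1}{-2 + g}$ ($X{\left(g \right)} = \frac{1}{g - 2} = \frac{1}{-2 + g}$)
$V + X{\left(Z{\left(-4,-1 \right)} \right)} = 114 + \frac{1}{-2 + \left(\left(- \frac{1}{3}\right) \left(-4\right) + \frac{1}{3} \left(-1\right)\right)} = 114 + \frac{1}{-2 + \left(\frac{4}{3} - \frac{1}{3}\right)} = 114 + \frac{1}{-2 + 1} = 114 + \frac{1}{-1} = 114 - 1 = 113$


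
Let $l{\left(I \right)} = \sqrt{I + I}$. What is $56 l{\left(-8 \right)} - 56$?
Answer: $-56 + 224 i \approx -56.0 + 224.0 i$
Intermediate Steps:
$l{\left(I \right)} = \sqrt{2} \sqrt{I}$ ($l{\left(I \right)} = \sqrt{2 I} = \sqrt{2} \sqrt{I}$)
$56 l{\left(-8 \right)} - 56 = 56 \sqrt{2} \sqrt{-8} - 56 = 56 \sqrt{2} \cdot 2 i \sqrt{2} - 56 = 56 \cdot 4 i - 56 = 224 i - 56 = -56 + 224 i$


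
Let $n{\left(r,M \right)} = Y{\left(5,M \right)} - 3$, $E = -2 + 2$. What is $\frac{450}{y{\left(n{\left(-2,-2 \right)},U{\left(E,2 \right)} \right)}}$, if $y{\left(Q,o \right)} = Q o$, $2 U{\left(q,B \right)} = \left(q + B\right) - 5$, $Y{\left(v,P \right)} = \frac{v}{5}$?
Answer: $150$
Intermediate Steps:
$E = 0$
$Y{\left(v,P \right)} = \frac{v}{5}$ ($Y{\left(v,P \right)} = v \frac{1}{5} = \frac{v}{5}$)
$U{\left(q,B \right)} = - \frac{5}{2} + \frac{B}{2} + \frac{q}{2}$ ($U{\left(q,B \right)} = \frac{\left(q + B\right) - 5}{2} = \frac{\left(B + q\right) - 5}{2} = \frac{-5 + B + q}{2} = - \frac{5}{2} + \frac{B}{2} + \frac{q}{2}$)
$n{\left(r,M \right)} = -2$ ($n{\left(r,M \right)} = \frac{1}{5} \cdot 5 - 3 = 1 - 3 = -2$)
$\frac{450}{y{\left(n{\left(-2,-2 \right)},U{\left(E,2 \right)} \right)}} = \frac{450}{\left(-2\right) \left(- \frac{5}{2} + \frac{1}{2} \cdot 2 + \frac{1}{2} \cdot 0\right)} = \frac{450}{\left(-2\right) \left(- \frac{5}{2} + 1 + 0\right)} = \frac{450}{\left(-2\right) \left(- \frac{3}{2}\right)} = \frac{450}{3} = 450 \cdot \frac{1}{3} = 150$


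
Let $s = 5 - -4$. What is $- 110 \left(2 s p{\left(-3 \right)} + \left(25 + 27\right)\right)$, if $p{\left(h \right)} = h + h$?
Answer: $6160$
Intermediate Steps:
$p{\left(h \right)} = 2 h$
$s = 9$ ($s = 5 + 4 = 9$)
$- 110 \left(2 s p{\left(-3 \right)} + \left(25 + 27\right)\right) = - 110 \left(2 \cdot 9 \cdot 2 \left(-3\right) + \left(25 + 27\right)\right) = - 110 \left(18 \left(-6\right) + 52\right) = - 110 \left(-108 + 52\right) = \left(-110\right) \left(-56\right) = 6160$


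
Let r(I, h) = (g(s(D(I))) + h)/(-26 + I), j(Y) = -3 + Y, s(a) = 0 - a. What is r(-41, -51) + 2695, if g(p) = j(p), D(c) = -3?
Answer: 180616/67 ≈ 2695.8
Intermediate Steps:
s(a) = -a
g(p) = -3 + p
r(I, h) = h/(-26 + I) (r(I, h) = ((-3 - 1*(-3)) + h)/(-26 + I) = ((-3 + 3) + h)/(-26 + I) = (0 + h)/(-26 + I) = h/(-26 + I))
r(-41, -51) + 2695 = -51/(-26 - 41) + 2695 = -51/(-67) + 2695 = -51*(-1/67) + 2695 = 51/67 + 2695 = 180616/67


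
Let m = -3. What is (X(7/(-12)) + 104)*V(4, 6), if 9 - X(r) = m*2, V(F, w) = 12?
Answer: 1428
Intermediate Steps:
X(r) = 15 (X(r) = 9 - (-3)*2 = 9 - 1*(-6) = 9 + 6 = 15)
(X(7/(-12)) + 104)*V(4, 6) = (15 + 104)*12 = 119*12 = 1428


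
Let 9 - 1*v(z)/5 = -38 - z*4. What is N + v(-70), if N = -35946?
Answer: -37111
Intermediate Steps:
v(z) = 235 + 20*z (v(z) = 45 - 5*(-38 - z*4) = 45 - 5*(-38 - 4*z) = 45 + (190 + 20*z) = 235 + 20*z)
N + v(-70) = -35946 + (235 + 20*(-70)) = -35946 + (235 - 1400) = -35946 - 1165 = -37111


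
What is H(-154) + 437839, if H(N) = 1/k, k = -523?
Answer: 228989796/523 ≈ 4.3784e+5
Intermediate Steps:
H(N) = -1/523 (H(N) = 1/(-523) = -1/523)
H(-154) + 437839 = -1/523 + 437839 = 228989796/523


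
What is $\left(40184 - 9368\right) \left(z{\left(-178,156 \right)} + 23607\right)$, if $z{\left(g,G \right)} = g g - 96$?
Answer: $1700889120$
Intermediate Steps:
$z{\left(g,G \right)} = -96 + g^{2}$ ($z{\left(g,G \right)} = g^{2} - 96 = -96 + g^{2}$)
$\left(40184 - 9368\right) \left(z{\left(-178,156 \right)} + 23607\right) = \left(40184 - 9368\right) \left(\left(-96 + \left(-178\right)^{2}\right) + 23607\right) = 30816 \left(\left(-96 + 31684\right) + 23607\right) = 30816 \left(31588 + 23607\right) = 30816 \cdot 55195 = 1700889120$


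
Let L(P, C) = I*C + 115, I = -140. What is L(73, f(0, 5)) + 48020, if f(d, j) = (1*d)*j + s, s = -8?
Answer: 49255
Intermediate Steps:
f(d, j) = -8 + d*j (f(d, j) = (1*d)*j - 8 = d*j - 8 = -8 + d*j)
L(P, C) = 115 - 140*C (L(P, C) = -140*C + 115 = 115 - 140*C)
L(73, f(0, 5)) + 48020 = (115 - 140*(-8 + 0*5)) + 48020 = (115 - 140*(-8 + 0)) + 48020 = (115 - 140*(-8)) + 48020 = (115 + 1120) + 48020 = 1235 + 48020 = 49255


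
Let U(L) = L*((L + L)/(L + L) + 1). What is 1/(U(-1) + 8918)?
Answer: 1/8916 ≈ 0.00011216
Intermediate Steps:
U(L) = 2*L (U(L) = L*((2*L)/((2*L)) + 1) = L*((2*L)*(1/(2*L)) + 1) = L*(1 + 1) = L*2 = 2*L)
1/(U(-1) + 8918) = 1/(2*(-1) + 8918) = 1/(-2 + 8918) = 1/8916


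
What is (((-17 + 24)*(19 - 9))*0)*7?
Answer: 0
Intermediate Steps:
(((-17 + 24)*(19 - 9))*0)*7 = ((7*10)*0)*7 = (70*0)*7 = 0*7 = 0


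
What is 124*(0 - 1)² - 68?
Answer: 56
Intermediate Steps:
124*(0 - 1)² - 68 = 124*(-1)² - 68 = 124*1 - 68 = 124 - 68 = 56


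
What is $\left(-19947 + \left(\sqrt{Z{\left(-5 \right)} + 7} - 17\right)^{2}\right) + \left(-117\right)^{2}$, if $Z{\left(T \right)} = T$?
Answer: $-6258 + \left(17 - \sqrt{2}\right)^{2} \approx -6015.1$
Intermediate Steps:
$\left(-19947 + \left(\sqrt{Z{\left(-5 \right)} + 7} - 17\right)^{2}\right) + \left(-117\right)^{2} = \left(-19947 + \left(\sqrt{-5 + 7} - 17\right)^{2}\right) + \left(-117\right)^{2} = \left(-19947 + \left(\sqrt{2} - 17\right)^{2}\right) + 13689 = \left(-19947 + \left(-17 + \sqrt{2}\right)^{2}\right) + 13689 = -6258 + \left(-17 + \sqrt{2}\right)^{2}$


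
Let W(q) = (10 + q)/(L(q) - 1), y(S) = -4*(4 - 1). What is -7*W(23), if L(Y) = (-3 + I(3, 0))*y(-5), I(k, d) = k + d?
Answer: 231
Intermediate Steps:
I(k, d) = d + k
y(S) = -12 (y(S) = -4*3 = -12)
L(Y) = 0 (L(Y) = (-3 + (0 + 3))*(-12) = (-3 + 3)*(-12) = 0*(-12) = 0)
W(q) = -10 - q (W(q) = (10 + q)/(0 - 1) = (10 + q)/(-1) = (10 + q)*(-1) = -10 - q)
-7*W(23) = -7*(-10 - 1*23) = -7*(-10 - 23) = -7*(-33) = -1*(-231) = 231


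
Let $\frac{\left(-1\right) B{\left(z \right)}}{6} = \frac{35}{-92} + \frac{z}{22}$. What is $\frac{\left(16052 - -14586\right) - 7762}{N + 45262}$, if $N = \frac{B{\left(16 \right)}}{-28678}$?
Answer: $\frac{25535014736}{50523073913} \approx 0.50541$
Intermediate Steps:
$B{\left(z \right)} = \frac{105}{46} - \frac{3 z}{11}$ ($B{\left(z \right)} = - 6 \left(\frac{35}{-92} + \frac{z}{22}\right) = - 6 \left(35 \left(- \frac{1}{92}\right) + z \frac{1}{22}\right) = - 6 \left(- \frac{35}{92} + \frac{z}{22}\right) = \frac{105}{46} - \frac{3 z}{11}$)
$N = \frac{81}{1116236}$ ($N = \frac{\frac{105}{46} - \frac{48}{11}}{-28678} = \left(\frac{105}{46} - \frac{48}{11}\right) \left(- \frac{1}{28678}\right) = \left(- \frac{1053}{506}\right) \left(- \frac{1}{28678}\right) = \frac{81}{1116236} \approx 7.2565 \cdot 10^{-5}$)
$\frac{\left(16052 - -14586\right) - 7762}{N + 45262} = \frac{\left(16052 - -14586\right) - 7762}{\frac{81}{1116236} + 45262} = \frac{\left(16052 + 14586\right) - 7762}{\frac{50523073913}{1116236}} = \left(30638 - 7762\right) \frac{1116236}{50523073913} = 22876 \cdot \frac{1116236}{50523073913} = \frac{25535014736}{50523073913}$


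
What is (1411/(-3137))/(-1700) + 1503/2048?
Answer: 117915271/160614400 ≈ 0.73415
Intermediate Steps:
(1411/(-3137))/(-1700) + 1503/2048 = (1411*(-1/3137))*(-1/1700) + 1503*(1/2048) = -1411/3137*(-1/1700) + 1503/2048 = 83/313700 + 1503/2048 = 117915271/160614400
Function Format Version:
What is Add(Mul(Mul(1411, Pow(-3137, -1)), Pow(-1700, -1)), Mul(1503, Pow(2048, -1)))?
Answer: Rational(117915271, 160614400) ≈ 0.73415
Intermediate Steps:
Add(Mul(Mul(1411, Pow(-3137, -1)), Pow(-1700, -1)), Mul(1503, Pow(2048, -1))) = Add(Mul(Mul(1411, Rational(-1, 3137)), Rational(-1, 1700)), Mul(1503, Rational(1, 2048))) = Add(Mul(Rational(-1411, 3137), Rational(-1, 1700)), Rational(1503, 2048)) = Add(Rational(83, 313700), Rational(1503, 2048)) = Rational(117915271, 160614400)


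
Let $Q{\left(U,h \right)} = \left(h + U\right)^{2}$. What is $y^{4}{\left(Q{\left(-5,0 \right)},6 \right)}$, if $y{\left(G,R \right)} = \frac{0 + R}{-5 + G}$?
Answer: $\frac{81}{10000} \approx 0.0081$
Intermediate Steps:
$Q{\left(U,h \right)} = \left(U + h\right)^{2}$
$y{\left(G,R \right)} = \frac{R}{-5 + G}$
$y^{4}{\left(Q{\left(-5,0 \right)},6 \right)} = \left(\frac{6}{-5 + \left(-5 + 0\right)^{2}}\right)^{4} = \left(\frac{6}{-5 + \left(-5\right)^{2}}\right)^{4} = \left(\frac{6}{-5 + 25}\right)^{4} = \left(\frac{6}{20}\right)^{4} = \left(6 \cdot \frac{1}{20}\right)^{4} = \left(\frac{3}{10}\right)^{4} = \frac{81}{10000}$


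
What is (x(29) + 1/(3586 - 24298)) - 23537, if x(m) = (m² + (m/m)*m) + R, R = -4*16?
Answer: -470804473/20712 ≈ -22731.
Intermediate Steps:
R = -64
x(m) = -64 + m + m² (x(m) = (m² + (m/m)*m) - 64 = (m² + 1*m) - 64 = (m² + m) - 64 = (m + m²) - 64 = -64 + m + m²)
(x(29) + 1/(3586 - 24298)) - 23537 = ((-64 + 29 + 29²) + 1/(3586 - 24298)) - 23537 = ((-64 + 29 + 841) + 1/(-20712)) - 23537 = (806 - 1/20712) - 23537 = 16693871/20712 - 23537 = -470804473/20712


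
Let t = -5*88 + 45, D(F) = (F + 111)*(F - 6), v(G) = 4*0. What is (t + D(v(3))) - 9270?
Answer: -10331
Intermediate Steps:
v(G) = 0
D(F) = (-6 + F)*(111 + F) (D(F) = (111 + F)*(-6 + F) = (-6 + F)*(111 + F))
t = -395 (t = -440 + 45 = -395)
(t + D(v(3))) - 9270 = (-395 + (-666 + 0² + 105*0)) - 9270 = (-395 + (-666 + 0 + 0)) - 9270 = (-395 - 666) - 9270 = -1061 - 9270 = -10331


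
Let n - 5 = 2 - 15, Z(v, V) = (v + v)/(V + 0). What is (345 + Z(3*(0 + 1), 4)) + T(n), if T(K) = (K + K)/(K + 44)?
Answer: 6229/18 ≈ 346.06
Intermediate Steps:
Z(v, V) = 2*v/V (Z(v, V) = (2*v)/V = 2*v/V)
n = -8 (n = 5 + (2 - 15) = 5 - 13 = -8)
T(K) = 2*K/(44 + K) (T(K) = (2*K)/(44 + K) = 2*K/(44 + K))
(345 + Z(3*(0 + 1), 4)) + T(n) = (345 + 2*(3*(0 + 1))/4) + 2*(-8)/(44 - 8) = (345 + 2*(3*1)*(1/4)) + 2*(-8)/36 = (345 + 2*3*(1/4)) + 2*(-8)*(1/36) = (345 + 3/2) - 4/9 = 693/2 - 4/9 = 6229/18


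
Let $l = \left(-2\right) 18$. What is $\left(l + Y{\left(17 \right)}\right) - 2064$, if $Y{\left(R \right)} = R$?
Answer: $-2083$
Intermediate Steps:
$l = -36$
$\left(l + Y{\left(17 \right)}\right) - 2064 = \left(-36 + 17\right) - 2064 = -19 - 2064 = -2083$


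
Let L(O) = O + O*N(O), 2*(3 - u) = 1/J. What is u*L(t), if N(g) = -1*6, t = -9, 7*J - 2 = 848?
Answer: 45837/340 ≈ 134.81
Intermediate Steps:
J = 850/7 (J = 2/7 + (⅐)*848 = 2/7 + 848/7 = 850/7 ≈ 121.43)
N(g) = -6
u = 5093/1700 (u = 3 - 1/(2*850/7) = 3 - ½*7/850 = 3 - 7/1700 = 5093/1700 ≈ 2.9959)
L(O) = -5*O (L(O) = O + O*(-6) = O - 6*O = -5*O)
u*L(t) = 5093*(-5*(-9))/1700 = (5093/1700)*45 = 45837/340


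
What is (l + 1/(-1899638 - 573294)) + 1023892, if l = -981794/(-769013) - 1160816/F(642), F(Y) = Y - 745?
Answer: 28966359854091237251/27982405168564 ≈ 1.0352e+6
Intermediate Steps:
F(Y) = -745 + Y
l = 892783719390/79208339 (l = -981794/(-769013) - 1160816/(-745 + 642) = -981794*(-1/769013) - 1160816/(-103) = 981794/769013 - 1160816*(-1/103) = 981794/769013 + 1160816/103 = 892783719390/79208339 ≈ 11271.)
(l + 1/(-1899638 - 573294)) + 1023892 = (892783719390/79208339 + 1/(-1899638 - 573294)) + 1023892 = (892783719390/79208339 + 1/(-2472932)) + 1023892 = (892783719390/79208339 - 1/2472932) + 1023892 = 315399061239906163/27982405168564 + 1023892 = 28966359854091237251/27982405168564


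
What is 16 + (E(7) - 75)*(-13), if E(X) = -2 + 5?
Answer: 952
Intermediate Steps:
E(X) = 3
16 + (E(7) - 75)*(-13) = 16 + (3 - 75)*(-13) = 16 - 72*(-13) = 16 + 936 = 952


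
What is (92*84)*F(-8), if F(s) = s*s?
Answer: 494592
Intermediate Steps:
F(s) = s²
(92*84)*F(-8) = (92*84)*(-8)² = 7728*64 = 494592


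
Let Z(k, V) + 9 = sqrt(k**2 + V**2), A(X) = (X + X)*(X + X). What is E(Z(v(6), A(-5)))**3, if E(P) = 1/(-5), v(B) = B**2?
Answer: -1/125 ≈ -0.0080000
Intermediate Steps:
A(X) = 4*X**2 (A(X) = (2*X)*(2*X) = 4*X**2)
Z(k, V) = -9 + sqrt(V**2 + k**2) (Z(k, V) = -9 + sqrt(k**2 + V**2) = -9 + sqrt(V**2 + k**2))
E(P) = -1/5
E(Z(v(6), A(-5)))**3 = (-1/5)**3 = -1/125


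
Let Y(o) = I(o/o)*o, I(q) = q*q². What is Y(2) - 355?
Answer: -353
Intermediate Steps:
I(q) = q³
Y(o) = o (Y(o) = (o/o)³*o = 1³*o = 1*o = o)
Y(2) - 355 = 2 - 355 = -353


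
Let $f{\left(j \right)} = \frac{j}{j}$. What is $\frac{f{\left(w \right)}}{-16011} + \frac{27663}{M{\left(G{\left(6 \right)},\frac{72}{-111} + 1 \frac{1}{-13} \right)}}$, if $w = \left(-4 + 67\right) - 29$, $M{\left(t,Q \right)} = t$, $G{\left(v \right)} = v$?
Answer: $\frac{147637429}{32022} \approx 4610.5$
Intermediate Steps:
$w = 34$ ($w = 63 - 29 = 34$)
$f{\left(j \right)} = 1$
$\frac{f{\left(w \right)}}{-16011} + \frac{27663}{M{\left(G{\left(6 \right)},\frac{72}{-111} + 1 \frac{1}{-13} \right)}} = 1 \frac{1}{-16011} + \frac{27663}{6} = 1 \left(- \frac{1}{16011}\right) + 27663 \cdot \frac{1}{6} = - \frac{1}{16011} + \frac{9221}{2} = \frac{147637429}{32022}$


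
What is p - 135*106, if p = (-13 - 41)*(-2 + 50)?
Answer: -16902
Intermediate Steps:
p = -2592 (p = -54*48 = -2592)
p - 135*106 = -2592 - 135*106 = -2592 - 14310 = -16902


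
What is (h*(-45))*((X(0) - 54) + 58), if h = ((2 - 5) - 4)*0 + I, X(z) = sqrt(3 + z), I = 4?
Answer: -720 - 180*sqrt(3) ≈ -1031.8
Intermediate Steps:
h = 4 (h = ((2 - 5) - 4)*0 + 4 = (-3 - 4)*0 + 4 = -7*0 + 4 = 0 + 4 = 4)
(h*(-45))*((X(0) - 54) + 58) = (4*(-45))*((sqrt(3 + 0) - 54) + 58) = -180*((sqrt(3) - 54) + 58) = -180*((-54 + sqrt(3)) + 58) = -180*(4 + sqrt(3)) = -720 - 180*sqrt(3)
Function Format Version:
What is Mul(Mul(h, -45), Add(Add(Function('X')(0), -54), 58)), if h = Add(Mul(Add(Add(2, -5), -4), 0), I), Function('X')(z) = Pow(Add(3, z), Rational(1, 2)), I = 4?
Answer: Add(-720, Mul(-180, Pow(3, Rational(1, 2)))) ≈ -1031.8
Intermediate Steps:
h = 4 (h = Add(Mul(Add(Add(2, -5), -4), 0), 4) = Add(Mul(Add(-3, -4), 0), 4) = Add(Mul(-7, 0), 4) = Add(0, 4) = 4)
Mul(Mul(h, -45), Add(Add(Function('X')(0), -54), 58)) = Mul(Mul(4, -45), Add(Add(Pow(Add(3, 0), Rational(1, 2)), -54), 58)) = Mul(-180, Add(Add(Pow(3, Rational(1, 2)), -54), 58)) = Mul(-180, Add(Add(-54, Pow(3, Rational(1, 2))), 58)) = Mul(-180, Add(4, Pow(3, Rational(1, 2)))) = Add(-720, Mul(-180, Pow(3, Rational(1, 2))))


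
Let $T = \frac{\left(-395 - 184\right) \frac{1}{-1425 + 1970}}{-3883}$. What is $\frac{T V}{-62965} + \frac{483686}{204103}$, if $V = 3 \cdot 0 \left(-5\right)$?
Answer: $\frac{483686}{204103} \approx 2.3698$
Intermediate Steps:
$V = 0$ ($V = 0 \left(-5\right) = 0$)
$T = \frac{579}{2116235}$ ($T = - \frac{579}{545} \left(- \frac{1}{3883}\right) = \left(-579\right) \frac{1}{545} \left(- \frac{1}{3883}\right) = \left(- \frac{579}{545}\right) \left(- \frac{1}{3883}\right) = \frac{579}{2116235} \approx 0.0002736$)
$\frac{T V}{-62965} + \frac{483686}{204103} = \frac{\frac{579}{2116235} \cdot 0}{-62965} + \frac{483686}{204103} = 0 \left(- \frac{1}{62965}\right) + 483686 \cdot \frac{1}{204103} = 0 + \frac{483686}{204103} = \frac{483686}{204103}$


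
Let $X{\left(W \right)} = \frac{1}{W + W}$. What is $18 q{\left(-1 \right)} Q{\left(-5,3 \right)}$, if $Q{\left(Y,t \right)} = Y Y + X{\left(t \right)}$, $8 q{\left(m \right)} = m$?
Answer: $- \frac{453}{8} \approx -56.625$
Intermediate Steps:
$X{\left(W \right)} = \frac{1}{2 W}$
$q{\left(m \right)} = \frac{m}{8}$
$Q{\left(Y,t \right)} = Y^{2} + \frac{1}{2 t}$ ($Q{\left(Y,t \right)} = Y Y + \frac{1}{2 t} = Y^{2} + \frac{1}{2 t}$)
$18 q{\left(-1 \right)} Q{\left(-5,3 \right)} = 18 \cdot \frac{1}{8} \left(-1\right) \left(\left(-5\right)^{2} + \frac{1}{2 \cdot 3}\right) = 18 \left(- \frac{1}{8}\right) \left(25 + \frac{1}{2} \cdot \frac{1}{3}\right) = - \frac{9 \left(25 + \frac{1}{6}\right)}{4} = \left(- \frac{9}{4}\right) \frac{151}{6} = - \frac{453}{8}$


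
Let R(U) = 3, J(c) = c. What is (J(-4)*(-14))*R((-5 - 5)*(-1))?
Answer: 168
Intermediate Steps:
(J(-4)*(-14))*R((-5 - 5)*(-1)) = -4*(-14)*3 = 56*3 = 168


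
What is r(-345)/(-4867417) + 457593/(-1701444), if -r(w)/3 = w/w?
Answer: -742430280983/2760545816716 ≈ -0.26894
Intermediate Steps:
r(w) = -3 (r(w) = -3*w/w = -3*1 = -3)
r(-345)/(-4867417) + 457593/(-1701444) = -3/(-4867417) + 457593/(-1701444) = -3*(-1/4867417) + 457593*(-1/1701444) = 3/4867417 - 152531/567148 = -742430280983/2760545816716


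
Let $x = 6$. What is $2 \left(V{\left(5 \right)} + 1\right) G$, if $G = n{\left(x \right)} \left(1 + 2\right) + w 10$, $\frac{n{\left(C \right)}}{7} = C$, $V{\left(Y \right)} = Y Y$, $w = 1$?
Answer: $7072$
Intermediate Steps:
$V{\left(Y \right)} = Y^{2}$
$n{\left(C \right)} = 7 C$
$G = 136$ ($G = 7 \cdot 6 \left(1 + 2\right) + 1 \cdot 10 = 42 \cdot 3 + 10 = 126 + 10 = 136$)
$2 \left(V{\left(5 \right)} + 1\right) G = 2 \left(5^{2} + 1\right) 136 = 2 \left(25 + 1\right) 136 = 2 \cdot 26 \cdot 136 = 52 \cdot 136 = 7072$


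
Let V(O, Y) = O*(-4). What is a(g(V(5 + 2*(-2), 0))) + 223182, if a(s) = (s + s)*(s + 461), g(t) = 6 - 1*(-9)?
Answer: 237462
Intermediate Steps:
V(O, Y) = -4*O
g(t) = 15 (g(t) = 6 + 9 = 15)
a(s) = 2*s*(461 + s) (a(s) = (2*s)*(461 + s) = 2*s*(461 + s))
a(g(V(5 + 2*(-2), 0))) + 223182 = 2*15*(461 + 15) + 223182 = 2*15*476 + 223182 = 14280 + 223182 = 237462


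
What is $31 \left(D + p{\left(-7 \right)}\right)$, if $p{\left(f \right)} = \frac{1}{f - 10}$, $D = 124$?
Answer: $\frac{65317}{17} \approx 3842.2$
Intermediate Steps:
$p{\left(f \right)} = \frac{1}{-10 + f}$
$31 \left(D + p{\left(-7 \right)}\right) = 31 \left(124 + \frac{1}{-10 - 7}\right) = 31 \left(124 + \frac{1}{-17}\right) = 31 \left(124 - \frac{1}{17}\right) = 31 \cdot \frac{2107}{17} = \frac{65317}{17}$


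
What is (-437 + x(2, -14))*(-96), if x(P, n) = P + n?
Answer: 43104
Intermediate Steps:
(-437 + x(2, -14))*(-96) = (-437 + (2 - 14))*(-96) = (-437 - 12)*(-96) = -449*(-96) = 43104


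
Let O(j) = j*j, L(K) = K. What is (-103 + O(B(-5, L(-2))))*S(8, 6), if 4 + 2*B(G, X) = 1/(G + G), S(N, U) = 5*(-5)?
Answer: 39519/16 ≈ 2469.9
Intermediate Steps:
S(N, U) = -25
B(G, X) = -2 + 1/(4*G) (B(G, X) = -2 + 1/(2*(G + G)) = -2 + 1/(2*((2*G))) = -2 + (1/(2*G))/2 = -2 + 1/(4*G))
O(j) = j²
(-103 + O(B(-5, L(-2))))*S(8, 6) = (-103 + (-2 + (¼)/(-5))²)*(-25) = (-103 + (-2 + (¼)*(-⅕))²)*(-25) = (-103 + (-2 - 1/20)²)*(-25) = (-103 + (-41/20)²)*(-25) = (-103 + 1681/400)*(-25) = -39519/400*(-25) = 39519/16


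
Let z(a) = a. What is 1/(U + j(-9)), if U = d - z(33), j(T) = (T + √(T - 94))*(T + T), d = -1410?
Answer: I/(3*(-427*I + 6*√103)) ≈ -0.00076508 + 0.00010911*I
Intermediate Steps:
j(T) = 2*T*(T + √(-94 + T)) (j(T) = (T + √(-94 + T))*(2*T) = 2*T*(T + √(-94 + T)))
U = -1443 (U = -1410 - 1*33 = -1410 - 33 = -1443)
1/(U + j(-9)) = 1/(-1443 + 2*(-9)*(-9 + √(-94 - 9))) = 1/(-1443 + 2*(-9)*(-9 + √(-103))) = 1/(-1443 + 2*(-9)*(-9 + I*√103)) = 1/(-1443 + (162 - 18*I*√103)) = 1/(-1281 - 18*I*√103)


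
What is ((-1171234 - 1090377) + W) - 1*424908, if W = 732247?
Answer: -1954272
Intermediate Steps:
((-1171234 - 1090377) + W) - 1*424908 = ((-1171234 - 1090377) + 732247) - 1*424908 = (-2261611 + 732247) - 424908 = -1529364 - 424908 = -1954272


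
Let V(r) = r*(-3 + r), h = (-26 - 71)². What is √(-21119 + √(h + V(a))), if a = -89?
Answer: √(-21119 + √17597) ≈ 144.87*I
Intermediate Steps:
h = 9409 (h = (-97)² = 9409)
√(-21119 + √(h + V(a))) = √(-21119 + √(9409 - 89*(-3 - 89))) = √(-21119 + √(9409 - 89*(-92))) = √(-21119 + √(9409 + 8188)) = √(-21119 + √17597)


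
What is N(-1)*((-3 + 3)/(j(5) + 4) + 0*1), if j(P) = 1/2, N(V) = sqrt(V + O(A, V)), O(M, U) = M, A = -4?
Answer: 0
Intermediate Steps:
N(V) = sqrt(-4 + V) (N(V) = sqrt(V - 4) = sqrt(-4 + V))
j(P) = 1/2
N(-1)*((-3 + 3)/(j(5) + 4) + 0*1) = sqrt(-4 - 1)*((-3 + 3)/(1/2 + 4) + 0*1) = sqrt(-5)*(0/(9/2) + 0) = (I*sqrt(5))*(0*(2/9) + 0) = (I*sqrt(5))*(0 + 0) = (I*sqrt(5))*0 = 0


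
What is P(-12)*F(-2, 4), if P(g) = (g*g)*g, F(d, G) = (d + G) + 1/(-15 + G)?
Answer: -36288/11 ≈ -3298.9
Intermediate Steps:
F(d, G) = G + d + 1/(-15 + G) (F(d, G) = (G + d) + 1/(-15 + G) = G + d + 1/(-15 + G))
P(g) = g³ (P(g) = g²*g = g³)
P(-12)*F(-2, 4) = (-12)³*((1 + 4² - 15*4 - 15*(-2) + 4*(-2))/(-15 + 4)) = -1728*(1 + 16 - 60 + 30 - 8)/(-11) = -(-1728)*(-21)/11 = -1728*21/11 = -36288/11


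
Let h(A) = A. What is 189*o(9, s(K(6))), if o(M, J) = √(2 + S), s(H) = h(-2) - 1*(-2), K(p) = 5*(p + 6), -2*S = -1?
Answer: 189*√10/2 ≈ 298.84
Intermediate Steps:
S = ½ (S = -½*(-1) = ½ ≈ 0.50000)
K(p) = 30 + 5*p (K(p) = 5*(6 + p) = 30 + 5*p)
s(H) = 0 (s(H) = -2 - 1*(-2) = -2 + 2 = 0)
o(M, J) = √10/2 (o(M, J) = √(2 + ½) = √(5/2) = √10/2)
189*o(9, s(K(6))) = 189*(√10/2) = 189*√10/2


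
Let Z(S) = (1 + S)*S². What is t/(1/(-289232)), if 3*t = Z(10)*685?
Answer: -217936312000/3 ≈ -7.2645e+10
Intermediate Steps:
Z(S) = S²*(1 + S)
t = 753500/3 (t = ((10²*(1 + 10))*685)/3 = ((100*11)*685)/3 = (1100*685)/3 = (⅓)*753500 = 753500/3 ≈ 2.5117e+5)
t/(1/(-289232)) = 753500/(3*(1/(-289232))) = 753500/(3*(-1/289232)) = (753500/3)*(-289232) = -217936312000/3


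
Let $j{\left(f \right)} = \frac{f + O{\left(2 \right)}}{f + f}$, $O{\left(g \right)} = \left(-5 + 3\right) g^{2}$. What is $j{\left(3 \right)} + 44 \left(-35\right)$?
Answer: $- \frac{9245}{6} \approx -1540.8$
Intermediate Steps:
$O{\left(g \right)} = - 2 g^{2}$
$j{\left(f \right)} = \frac{-8 + f}{2 f}$ ($j{\left(f \right)} = \frac{f - 2 \cdot 2^{2}}{f + f} = \frac{f - 8}{2 f} = \left(f - 8\right) \frac{1}{2 f} = \left(-8 + f\right) \frac{1}{2 f} = \frac{-8 + f}{2 f}$)
$j{\left(3 \right)} + 44 \left(-35\right) = \frac{-8 + 3}{2 \cdot 3} + 44 \left(-35\right) = \frac{1}{2} \cdot \frac{1}{3} \left(-5\right) - 1540 = - \frac{5}{6} - 1540 = - \frac{9245}{6}$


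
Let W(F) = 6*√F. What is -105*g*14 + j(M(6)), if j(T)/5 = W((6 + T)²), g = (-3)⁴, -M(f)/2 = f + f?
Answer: -118530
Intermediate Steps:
M(f) = -4*f (M(f) = -2*(f + f) = -4*f)
g = 81
j(T) = 30*√((6 + T)²) (j(T) = 5*(6*√((6 + T)²)) = 30*√((6 + T)²))
-105*g*14 + j(M(6)) = -8505*14 + 30*√((6 - 4*6)²) = -105*1134 + 30*√((6 - 24)²) = -119070 + 30*√((-18)²) = -119070 + 30*√324 = -119070 + 30*18 = -119070 + 540 = -118530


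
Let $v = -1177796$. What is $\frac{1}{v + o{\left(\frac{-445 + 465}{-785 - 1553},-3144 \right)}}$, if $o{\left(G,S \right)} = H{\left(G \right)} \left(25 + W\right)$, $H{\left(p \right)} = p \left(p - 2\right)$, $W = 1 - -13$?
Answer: $- \frac{1366561}{1609529163836} \approx -8.4904 \cdot 10^{-7}$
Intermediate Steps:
$W = 14$ ($W = 1 + 13 = 14$)
$H{\left(p \right)} = p \left(-2 + p\right)$
$o{\left(G,S \right)} = 39 G \left(-2 + G\right)$ ($o{\left(G,S \right)} = G \left(-2 + G\right) \left(25 + 14\right) = G \left(-2 + G\right) 39 = 39 G \left(-2 + G\right)$)
$\frac{1}{v + o{\left(\frac{-445 + 465}{-785 - 1553},-3144 \right)}} = \frac{1}{-1177796 + 39 \frac{-445 + 465}{-785 - 1553} \left(-2 + \frac{-445 + 465}{-785 - 1553}\right)} = \frac{1}{-1177796 + 39 \frac{20}{-2338} \left(-2 + \frac{20}{-2338}\right)} = \frac{1}{-1177796 + 39 \cdot 20 \left(- \frac{1}{2338}\right) \left(-2 + 20 \left(- \frac{1}{2338}\right)\right)} = \frac{1}{-1177796 + 39 \left(- \frac{10}{1169}\right) \left(-2 - \frac{10}{1169}\right)} = \frac{1}{-1177796 + 39 \left(- \frac{10}{1169}\right) \left(- \frac{2348}{1169}\right)} = \frac{1}{-1177796 + \frac{915720}{1366561}} = \frac{1}{- \frac{1609529163836}{1366561}} = - \frac{1366561}{1609529163836}$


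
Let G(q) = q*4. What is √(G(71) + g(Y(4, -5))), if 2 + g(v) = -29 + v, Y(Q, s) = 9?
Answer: √262 ≈ 16.186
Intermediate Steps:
G(q) = 4*q
g(v) = -31 + v (g(v) = -2 + (-29 + v) = -31 + v)
√(G(71) + g(Y(4, -5))) = √(4*71 + (-31 + 9)) = √(284 - 22) = √262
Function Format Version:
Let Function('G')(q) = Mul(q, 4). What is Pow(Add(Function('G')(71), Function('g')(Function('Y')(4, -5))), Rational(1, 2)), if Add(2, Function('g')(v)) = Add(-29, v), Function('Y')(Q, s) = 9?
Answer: Pow(262, Rational(1, 2)) ≈ 16.186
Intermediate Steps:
Function('G')(q) = Mul(4, q)
Function('g')(v) = Add(-31, v) (Function('g')(v) = Add(-2, Add(-29, v)) = Add(-31, v))
Pow(Add(Function('G')(71), Function('g')(Function('Y')(4, -5))), Rational(1, 2)) = Pow(Add(Mul(4, 71), Add(-31, 9)), Rational(1, 2)) = Pow(Add(284, -22), Rational(1, 2)) = Pow(262, Rational(1, 2))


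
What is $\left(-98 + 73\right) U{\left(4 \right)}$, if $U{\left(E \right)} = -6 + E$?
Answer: $50$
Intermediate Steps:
$\left(-98 + 73\right) U{\left(4 \right)} = \left(-98 + 73\right) \left(-6 + 4\right) = \left(-25\right) \left(-2\right) = 50$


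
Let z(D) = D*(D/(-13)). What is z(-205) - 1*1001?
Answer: -55038/13 ≈ -4233.7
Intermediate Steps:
z(D) = -D**2/13 (z(D) = D*(D*(-1/13)) = D*(-D/13) = -D**2/13)
z(-205) - 1*1001 = -1/13*(-205)**2 - 1*1001 = -1/13*42025 - 1001 = -42025/13 - 1001 = -55038/13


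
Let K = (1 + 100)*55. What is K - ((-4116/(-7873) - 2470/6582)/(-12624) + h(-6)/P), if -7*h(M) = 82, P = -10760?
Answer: 17106825409171884787/3079537124363280 ≈ 5555.0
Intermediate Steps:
h(M) = -82/7 (h(M) = -⅐*82 = -82/7)
K = 5555 (K = 101*55 = 5555)
K - ((-4116/(-7873) - 2470/6582)/(-12624) + h(-6)/P) = 5555 - ((-4116/(-7873) - 2470/6582)/(-12624) - 82/7/(-10760)) = 5555 - ((-4116*(-1/7873) - 2470*1/6582)*(-1/12624) - 82/7*(-1/10760)) = 5555 - ((4116/7873 - 1235/3291)*(-1/12624) + 41/37660) = 5555 - ((3822601/25910043)*(-1/12624) + 41/37660) = 5555 - (-3822601/327088382832 + 41/37660) = 5555 - 1*3316666135613/3079537124363280 = 5555 - 3316666135613/3079537124363280 = 17106825409171884787/3079537124363280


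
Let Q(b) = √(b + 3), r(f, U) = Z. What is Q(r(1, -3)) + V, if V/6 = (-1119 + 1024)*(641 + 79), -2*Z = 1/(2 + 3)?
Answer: -410400 + √290/10 ≈ -4.1040e+5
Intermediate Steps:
Z = -⅒ (Z = -1/(2*(2 + 3)) = -½/5 = -½*⅕ = -⅒ ≈ -0.10000)
r(f, U) = -⅒
Q(b) = √(3 + b)
V = -410400 (V = 6*((-1119 + 1024)*(641 + 79)) = 6*(-95*720) = 6*(-68400) = -410400)
Q(r(1, -3)) + V = √(3 - ⅒) - 410400 = √(29/10) - 410400 = √290/10 - 410400 = -410400 + √290/10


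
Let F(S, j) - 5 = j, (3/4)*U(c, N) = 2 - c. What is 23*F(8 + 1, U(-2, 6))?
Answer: 713/3 ≈ 237.67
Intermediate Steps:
U(c, N) = 8/3 - 4*c/3 (U(c, N) = 4*(2 - c)/3 = 8/3 - 4*c/3)
F(S, j) = 5 + j
23*F(8 + 1, U(-2, 6)) = 23*(5 + (8/3 - 4/3*(-2))) = 23*(5 + (8/3 + 8/3)) = 23*(5 + 16/3) = 23*(31/3) = 713/3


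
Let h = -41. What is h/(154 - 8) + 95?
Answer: 13829/146 ≈ 94.719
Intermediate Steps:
h/(154 - 8) + 95 = -41/(154 - 8) + 95 = -41/146 + 95 = 13829/146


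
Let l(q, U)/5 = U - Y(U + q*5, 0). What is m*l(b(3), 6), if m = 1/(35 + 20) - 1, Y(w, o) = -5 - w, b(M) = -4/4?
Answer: -648/11 ≈ -58.909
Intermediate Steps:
b(M) = -1 (b(M) = -4*¼ = -1)
m = -54/55 (m = 1/55 - 1 = -54/55 ≈ -0.98182)
l(q, U) = 25 + 10*U + 25*q (l(q, U) = 5*(U - (-5 - (U + q*5))) = 5*(U - (-5 - (U + 5*q))) = 5*(U - (-5 + (-U - 5*q))) = 5*(U - (-5 - U - 5*q)) = 5*(U + (5 + U + 5*q)) = 5*(5 + 2*U + 5*q) = 25 + 10*U + 25*q)
m*l(b(3), 6) = -54*(25 + 10*6 + 25*(-1))/55 = -54*(25 + 60 - 25)/55 = -54/55*60 = -648/11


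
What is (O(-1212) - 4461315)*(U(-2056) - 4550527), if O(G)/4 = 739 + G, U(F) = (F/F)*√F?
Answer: 20309943960089 - 8926414*I*√514 ≈ 2.031e+13 - 2.0238e+8*I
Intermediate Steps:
U(F) = √F (U(F) = 1*√F = √F)
O(G) = 2956 + 4*G (O(G) = 4*(739 + G) = 2956 + 4*G)
(O(-1212) - 4461315)*(U(-2056) - 4550527) = ((2956 + 4*(-1212)) - 4461315)*(√(-2056) - 4550527) = ((2956 - 4848) - 4461315)*(2*I*√514 - 4550527) = (-1892 - 4461315)*(-4550527 + 2*I*√514) = -4463207*(-4550527 + 2*I*√514) = 20309943960089 - 8926414*I*√514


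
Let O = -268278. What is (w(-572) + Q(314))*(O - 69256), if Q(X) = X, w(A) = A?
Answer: 87083772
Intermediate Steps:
(w(-572) + Q(314))*(O - 69256) = (-572 + 314)*(-268278 - 69256) = -258*(-337534) = 87083772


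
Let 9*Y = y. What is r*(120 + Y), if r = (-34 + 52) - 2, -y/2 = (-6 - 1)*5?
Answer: 18400/9 ≈ 2044.4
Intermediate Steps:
y = 70 (y = -2*(-6 - 1)*5 = -(-14)*5 = -2*(-35) = 70)
r = 16 (r = 18 - 2 = 16)
Y = 70/9 (Y = (⅑)*70 = 70/9 ≈ 7.7778)
r*(120 + Y) = 16*(120 + 70/9) = 16*(1150/9) = 18400/9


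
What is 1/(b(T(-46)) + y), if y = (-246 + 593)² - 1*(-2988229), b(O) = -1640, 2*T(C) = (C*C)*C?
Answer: 1/3106998 ≈ 3.2185e-7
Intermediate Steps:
T(C) = C³/2 (T(C) = ((C*C)*C)/2 = (C²*C)/2 = C³/2)
y = 3108638 (y = 347² + 2988229 = 120409 + 2988229 = 3108638)
1/(b(T(-46)) + y) = 1/(-1640 + 3108638) = 1/3106998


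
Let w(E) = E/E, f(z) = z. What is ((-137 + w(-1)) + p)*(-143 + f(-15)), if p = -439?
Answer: 90850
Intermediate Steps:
w(E) = 1
((-137 + w(-1)) + p)*(-143 + f(-15)) = ((-137 + 1) - 439)*(-143 - 15) = (-136 - 439)*(-158) = -575*(-158) = 90850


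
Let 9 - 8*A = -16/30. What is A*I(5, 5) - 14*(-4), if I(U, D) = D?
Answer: 1487/24 ≈ 61.958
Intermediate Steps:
A = 143/120 (A = 9/8 - (-2)/30 = 9/8 - ⅛*(-8/15) = 9/8 + 1/15 = 143/120 ≈ 1.1917)
A*I(5, 5) - 14*(-4) = (143/120)*5 - 14*(-4) = 143/24 + 56 = 1487/24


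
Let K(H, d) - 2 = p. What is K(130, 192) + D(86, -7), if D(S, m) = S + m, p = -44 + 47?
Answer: 84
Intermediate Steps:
p = 3
K(H, d) = 5 (K(H, d) = 2 + 3 = 5)
K(130, 192) + D(86, -7) = 5 + (86 - 7) = 5 + 79 = 84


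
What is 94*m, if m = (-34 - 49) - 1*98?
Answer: -17014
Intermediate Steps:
m = -181 (m = -83 - 98 = -181)
94*m = 94*(-181) = -17014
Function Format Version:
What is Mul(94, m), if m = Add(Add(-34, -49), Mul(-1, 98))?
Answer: -17014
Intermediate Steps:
m = -181 (m = Add(-83, -98) = -181)
Mul(94, m) = Mul(94, -181) = -17014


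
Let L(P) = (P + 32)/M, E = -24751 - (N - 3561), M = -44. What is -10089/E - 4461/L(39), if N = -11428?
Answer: 638946909/231034 ≈ 2765.6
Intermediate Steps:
E = -9762 (E = -24751 - (-11428 - 3561) = -24751 - 1*(-14989) = -24751 + 14989 = -9762)
L(P) = -8/11 - P/44 (L(P) = (P + 32)/(-44) = (32 + P)*(-1/44) = -8/11 - P/44)
-10089/E - 4461/L(39) = -10089/(-9762) - 4461/(-8/11 - 1/44*39) = -10089*(-1/9762) - 4461/(-8/11 - 39/44) = 3363/3254 - 4461/(-71/44) = 3363/3254 - 4461*(-44/71) = 3363/3254 + 196284/71 = 638946909/231034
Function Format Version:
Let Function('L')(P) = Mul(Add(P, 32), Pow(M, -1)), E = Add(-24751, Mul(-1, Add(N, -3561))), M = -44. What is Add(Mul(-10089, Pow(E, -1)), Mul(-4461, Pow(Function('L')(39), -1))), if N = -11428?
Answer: Rational(638946909, 231034) ≈ 2765.6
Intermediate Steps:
E = -9762 (E = Add(-24751, Mul(-1, Add(-11428, -3561))) = Add(-24751, Mul(-1, -14989)) = Add(-24751, 14989) = -9762)
Function('L')(P) = Add(Rational(-8, 11), Mul(Rational(-1, 44), P)) (Function('L')(P) = Mul(Add(P, 32), Pow(-44, -1)) = Mul(Add(32, P), Rational(-1, 44)) = Add(Rational(-8, 11), Mul(Rational(-1, 44), P)))
Add(Mul(-10089, Pow(E, -1)), Mul(-4461, Pow(Function('L')(39), -1))) = Add(Mul(-10089, Pow(-9762, -1)), Mul(-4461, Pow(Add(Rational(-8, 11), Mul(Rational(-1, 44), 39)), -1))) = Add(Mul(-10089, Rational(-1, 9762)), Mul(-4461, Pow(Add(Rational(-8, 11), Rational(-39, 44)), -1))) = Add(Rational(3363, 3254), Mul(-4461, Pow(Rational(-71, 44), -1))) = Add(Rational(3363, 3254), Mul(-4461, Rational(-44, 71))) = Add(Rational(3363, 3254), Rational(196284, 71)) = Rational(638946909, 231034)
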